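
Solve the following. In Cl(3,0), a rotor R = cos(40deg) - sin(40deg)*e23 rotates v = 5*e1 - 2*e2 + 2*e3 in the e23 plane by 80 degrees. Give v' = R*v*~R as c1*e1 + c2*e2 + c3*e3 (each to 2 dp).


Rotor R = cos(40deg) - sin(40deg)*e23
Rotation angle theta = 2 * 40 = 80 degrees in the e23 plane (e2 -> e3).
The component perpendicular to the plane (e1) is invariant: v'_1 = v1 = 5.00
cos(80deg) = 0.1736, sin(80deg) = 0.9848
v'_2 = v2*cos(theta) - v3*sin(theta) = -2*0.1736 - 2*0.9848 = -2.32
v'_3 = v2*sin(theta) + v3*cos(theta) = -2*0.9848 + 2*0.1736 = -1.62
v' = 5.00*e1 - 2.32*e2 - 1.62*e3


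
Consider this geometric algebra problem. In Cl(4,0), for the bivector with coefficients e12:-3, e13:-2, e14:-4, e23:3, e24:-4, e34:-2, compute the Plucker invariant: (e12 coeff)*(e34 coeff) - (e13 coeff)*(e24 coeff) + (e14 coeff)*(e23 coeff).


Plucker relation: af - be + cd
a*f = (-3)*(-2) = 6
b*e = (-2)*(-4) = 8
c*d = (-4)*3 = -12
af - be + cd = 6 - 8 + (-12)
= -14


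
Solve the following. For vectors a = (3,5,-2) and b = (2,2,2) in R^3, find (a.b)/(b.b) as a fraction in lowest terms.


Projection coefficient = (a . b) / (b . b)
a . b = 3*2 + 5*2 + (-2)*2
= 6 + 10 + (-4) = 12
b . b = 2^2 + 2^2 + 2^2
= 4 + 4 + 4 = 12
Coefficient = 12/12
In lowest terms: 1/1


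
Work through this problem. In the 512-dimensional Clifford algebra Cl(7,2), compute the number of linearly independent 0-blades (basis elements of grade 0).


Number of grade-k basis blades in Cl(p,q) with n = p + q is C(n, k).
n = 7 + 2 = 9
C(9, 0) = 9! / (0! * 9!)
= 362880 / (1 * 362880)
= 1


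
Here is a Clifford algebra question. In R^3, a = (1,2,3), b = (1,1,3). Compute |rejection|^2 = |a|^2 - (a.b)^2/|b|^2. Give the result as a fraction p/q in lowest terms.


|a|^2 = 1^2 + 2^2 + 3^2 = 14
|b|^2 = 1^2 + 1^2 + 3^2 = 11
a . b = 1*1 + 2*1 + 3*3 = 12
(a.b)^2 = 12^2 = 144
|rej|^2 = 14 - 144/11
= (154 - 144)/11
= 10/11
In lowest terms: 10/11


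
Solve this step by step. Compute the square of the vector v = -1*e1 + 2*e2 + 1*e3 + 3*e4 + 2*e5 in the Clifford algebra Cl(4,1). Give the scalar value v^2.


v^2 = sum of c_i^2 * e_i^2
Positive signature terms (e_i^2 = +1): (-1)^2 + 2^2 + 1^2 + 3^2 = 15
Negative signature terms (e_j^2 = -1): 2^2 = 4
v^2 = 15 - 4 = 11


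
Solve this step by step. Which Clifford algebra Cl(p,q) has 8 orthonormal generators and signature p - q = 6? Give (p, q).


We need p + q = 8 and p - q = 6.
Adding: 2p = 8 + 6 = 14, so p = 7.
Then q = 8 - 7 = 1.
(p, q) = (7, 1)


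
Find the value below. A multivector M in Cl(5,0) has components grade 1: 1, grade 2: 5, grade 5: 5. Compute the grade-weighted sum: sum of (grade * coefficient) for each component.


Grade-weighted sum = sum of grade_k * coefficient_k
1*1 = 1
2*5 = 10
5*5 = 25
Total = 1 + 10 + 25 = 36


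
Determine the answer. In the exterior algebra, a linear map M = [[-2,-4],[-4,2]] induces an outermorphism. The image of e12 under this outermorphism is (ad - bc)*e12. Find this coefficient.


The outermorphism of a linear map f sends e1^e2 to f(e1)^f(e2).
f(e1) = -2*e1 - 4*e2
f(e2) = -4*e1 + 2*e2
f(e1) ^ f(e2) = (-2*e1 - 4*e2) ^ (-4*e1 + 2*e2)
= (-2)*2*e12 + (-4)*(-4)*e21
= (-4 - 16)*e12
= -20*e12
Coefficient = -20


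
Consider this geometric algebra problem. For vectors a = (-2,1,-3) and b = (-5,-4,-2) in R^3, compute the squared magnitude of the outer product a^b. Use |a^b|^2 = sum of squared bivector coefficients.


a wedge b = (a1*b2 - a2*b1)*e12 + (a1*b3 - a3*b1)*e13 + (a2*b3 - a3*b2)*e23
e12 coeff: (-2)*(-4) - 1*(-5) = 8 - (-5) = 13
e13 coeff: (-2)*(-2) - (-3)*(-5) = 4 - 15 = -11
e23 coeff: 1*(-2) - (-3)*(-4) = -2 - 12 = -14
|a wedge b|^2 = 13^2 + (-11)^2 + (-14)^2
= 169 + 121 + 196
= 486


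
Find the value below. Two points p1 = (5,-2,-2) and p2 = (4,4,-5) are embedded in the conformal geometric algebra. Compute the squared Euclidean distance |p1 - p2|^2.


p1 - p2 = (1, -6, 3)
|p1 - p2|^2 = 1^2 + (-6)^2 + 3^2
= 1 + 36 + 9
= 46


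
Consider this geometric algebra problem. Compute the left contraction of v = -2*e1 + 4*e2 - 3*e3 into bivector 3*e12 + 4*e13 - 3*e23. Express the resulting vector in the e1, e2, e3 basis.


Left contraction v _| B = <vB>_1 (grade-1 part of the geometric product vB).
Using e1_|e12 = e2, e2_|e12 = -e1, e1_|e13 = e3, e3_|e13 = -e1, e2_|e23 = e3, e3_|e23 = -e2:
e1 coeff: -v2*b12 - v3*b13 = -(4)*(3) - (-3)*(4) = 0
e2 coeff: v1*b12 - v3*b23 = (-2)*(3) - (-3)*(-3) = -15
e3 coeff: v1*b13 + v2*b23 = (-2)*(4) + (4)*(-3) = -20
v _| B = 0*e1 - 15*e2 - 20*e3


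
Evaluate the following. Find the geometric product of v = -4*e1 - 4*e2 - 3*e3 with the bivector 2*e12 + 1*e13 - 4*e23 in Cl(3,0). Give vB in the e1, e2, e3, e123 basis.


vB has grade-1 (vector) and grade-3 (trivector) parts: vB = (v _| B) + (v ^ B).
Vector part <vB>_1:
  e1: -v2*b12 - v3*b13 = -(-4)*(2) - (-3)*(1) = 11
  e2: v1*b12 - v3*b23 = (-4)*(2) - (-3)*(-4) = -20
  e3: v1*b13 + v2*b23 = (-4)*(1) + (-4)*(-4) = 12
Trivector part <vB>_3:
  e123: v1*b23 - v2*b13 + v3*b12 = (-4)*(-4) - (-4)*(1) + (-3)*(2) = 14
vB = 11*e1 - 20*e2 + 12*e3 + 14*e123


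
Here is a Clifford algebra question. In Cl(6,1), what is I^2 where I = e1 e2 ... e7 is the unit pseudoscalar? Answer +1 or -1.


The pseudoscalar I = e1...e_n (product of all n generators) of Cl(p,q) satisfies I^2 = (-1)^(q + n(n-1)/2).
p = 6, q = 1, n = p + q = 7
n(n-1)/2 = 7 * 6 / 2 = 21
Exponent = q + n(n-1)/2 = 1 + 21 = 22
I^2 = (-1)^22 = +1


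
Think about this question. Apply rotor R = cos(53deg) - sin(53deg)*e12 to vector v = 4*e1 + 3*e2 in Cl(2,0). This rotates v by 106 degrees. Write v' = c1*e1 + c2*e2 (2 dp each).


Rotor R = cos(53deg) - sin(53deg)*e12
Rotation angle theta = 2 * 53 = 106 degrees
v' = R*v*~R rotates v by theta.
cos(106deg) = -0.2756, sin(106deg) = 0.9613
v'_1 = 4*cos(106deg) - 3*sin(106deg)
= 4*(-0.2756) - 3*0.9613
= -3.99
v'_2 = 4*sin(106deg) + 3*cos(106deg)
= 4*0.9613 + 3*(-0.2756)
= 3.02
v' = -3.99*e1 + 3.02*e2


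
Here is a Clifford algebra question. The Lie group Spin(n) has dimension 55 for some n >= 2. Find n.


dim Spin(n) = dim so(n) = n(n-1)/2.
Solve n(n-1)/2 = 55, i.e. n^2 - n - 110 = 0.
Discriminant = 1 + 8*55 = 441
n = (1 + sqrt(441))/2 = (1 + 21)/2 = 11


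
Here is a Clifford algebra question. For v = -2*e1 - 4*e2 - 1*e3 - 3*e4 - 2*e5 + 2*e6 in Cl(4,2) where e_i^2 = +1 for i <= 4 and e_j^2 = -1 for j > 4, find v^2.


v^2 = sum of c_i^2 * e_i^2
Positive signature terms (e_i^2 = +1): (-2)^2 + (-4)^2 + (-1)^2 + (-3)^2 = 30
Negative signature terms (e_j^2 = -1): (-2)^2 + 2^2 = 8
v^2 = 30 - 8 = 22


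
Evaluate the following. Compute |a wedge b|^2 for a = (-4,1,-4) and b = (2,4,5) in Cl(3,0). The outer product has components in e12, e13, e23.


a wedge b = (a1*b2 - a2*b1)*e12 + (a1*b3 - a3*b1)*e13 + (a2*b3 - a3*b2)*e23
e12 coeff: (-4)*4 - 1*2 = -16 - 2 = -18
e13 coeff: (-4)*5 - (-4)*2 = -20 - (-8) = -12
e23 coeff: 1*5 - (-4)*4 = 5 - (-16) = 21
|a wedge b|^2 = (-18)^2 + (-12)^2 + 21^2
= 324 + 144 + 441
= 909


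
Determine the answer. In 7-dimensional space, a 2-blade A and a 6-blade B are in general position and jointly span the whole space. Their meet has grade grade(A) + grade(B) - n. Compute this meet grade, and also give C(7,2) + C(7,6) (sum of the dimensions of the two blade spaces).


Meet grade = grade(A) + grade(B) - n
= 2 + 6 - 7 = 1
C(7,2) = 21
C(7,6) = 7
dim_A + dim_B = 21 + 7 = 28


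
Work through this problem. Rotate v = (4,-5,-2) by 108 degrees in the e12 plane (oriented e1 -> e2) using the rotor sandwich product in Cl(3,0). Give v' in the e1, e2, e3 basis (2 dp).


Rotor R = cos(54deg) - sin(54deg)*e12
Rotation angle theta = 2 * 54 = 108 degrees in the e12 plane (e1 -> e2).
The component perpendicular to the plane (e3) is invariant: v'_3 = v3 = -2.00
cos(108deg) = -0.3090, sin(108deg) = 0.9511
v'_1 = v1*cos(theta) - v2*sin(theta) = 4*(-0.3090) - (-5)*0.9511 = 3.52
v'_2 = v1*sin(theta) + v2*cos(theta) = 4*0.9511 + (-5)*(-0.3090) = 5.35
v' = 3.52*e1 + 5.35*e2 - 2.00*e3


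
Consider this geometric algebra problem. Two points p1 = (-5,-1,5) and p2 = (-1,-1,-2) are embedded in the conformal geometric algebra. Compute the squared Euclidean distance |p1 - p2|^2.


p1 - p2 = (-4, 0, 7)
|p1 - p2|^2 = (-4)^2 + 0^2 + 7^2
= 16 + 0 + 49
= 65


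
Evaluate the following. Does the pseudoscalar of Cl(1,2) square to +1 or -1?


The pseudoscalar I = e1...e_n (product of all n generators) of Cl(p,q) satisfies I^2 = (-1)^(q + n(n-1)/2).
p = 1, q = 2, n = p + q = 3
n(n-1)/2 = 3 * 2 / 2 = 3
Exponent = q + n(n-1)/2 = 2 + 3 = 5
I^2 = (-1)^5 = -1


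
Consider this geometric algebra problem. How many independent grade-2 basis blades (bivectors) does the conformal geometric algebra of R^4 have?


The conformal model of R^4 uses Cl(5,1) with m = 4 + 2 = 6 generators.
Number of grade-2 blades = C(m, 2) = C(6, 2)
= 6*5/2 = 15


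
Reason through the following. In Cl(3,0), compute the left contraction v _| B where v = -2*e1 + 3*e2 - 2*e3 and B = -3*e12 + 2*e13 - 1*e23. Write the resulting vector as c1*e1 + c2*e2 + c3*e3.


Left contraction v _| B = <vB>_1 (grade-1 part of the geometric product vB).
Using e1_|e12 = e2, e2_|e12 = -e1, e1_|e13 = e3, e3_|e13 = -e1, e2_|e23 = e3, e3_|e23 = -e2:
e1 coeff: -v2*b12 - v3*b13 = -(3)*(-3) - (-2)*(2) = 13
e2 coeff: v1*b12 - v3*b23 = (-2)*(-3) - (-2)*(-1) = 4
e3 coeff: v1*b13 + v2*b23 = (-2)*(2) + (3)*(-1) = -7
v _| B = 13*e1 + 4*e2 - 7*e3


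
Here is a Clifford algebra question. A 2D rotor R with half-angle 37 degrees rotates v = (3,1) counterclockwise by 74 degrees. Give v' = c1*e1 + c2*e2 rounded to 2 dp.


Rotor R = cos(37deg) - sin(37deg)*e12
Rotation angle theta = 2 * 37 = 74 degrees
v' = R*v*~R rotates v by theta.
cos(74deg) = 0.2756, sin(74deg) = 0.9613
v'_1 = 3*cos(74deg) - 1*sin(74deg)
= 3*0.2756 - 1*0.9613
= -0.13
v'_2 = 3*sin(74deg) + 1*cos(74deg)
= 3*0.9613 + 1*0.2756
= 3.16
v' = -0.13*e1 + 3.16*e2


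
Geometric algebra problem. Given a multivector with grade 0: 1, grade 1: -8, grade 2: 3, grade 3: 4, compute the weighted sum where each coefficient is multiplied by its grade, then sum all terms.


Grade-weighted sum = sum of grade_k * coefficient_k
0*1 = 0
1*(-8) = -8
2*3 = 6
3*4 = 12
Total = 0 + (-8) + 6 + 12 = 10


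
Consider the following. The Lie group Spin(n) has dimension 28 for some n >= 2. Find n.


dim Spin(n) = dim so(n) = n(n-1)/2.
Solve n(n-1)/2 = 28, i.e. n^2 - n - 56 = 0.
Discriminant = 1 + 8*28 = 225
n = (1 + sqrt(225))/2 = (1 + 15)/2 = 8


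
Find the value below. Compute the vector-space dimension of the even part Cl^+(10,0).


Even subalgebra dimension = 2^(n-1)
n = 10 + 0 = 10
2^(10 - 1) = 2^9 = 512
Verification: sum of C(10,k) for even k = 1 + 45 + 210 + 210 + 45 + 1 = 512
Result = 512


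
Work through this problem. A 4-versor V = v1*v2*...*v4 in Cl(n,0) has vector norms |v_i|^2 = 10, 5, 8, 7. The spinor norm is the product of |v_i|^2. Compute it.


Spinor norm N(V) = |v1|^2 * |v2|^2 * ... * |v4|^2
= 10 * 5 * 8 * 7
Running product: 10, 50, 400, 2800
N(V) = 2800


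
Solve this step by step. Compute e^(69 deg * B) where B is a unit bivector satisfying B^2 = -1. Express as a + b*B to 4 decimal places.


For a unit bivector B with B^2 = -1, the exponential series gives
e^(theta*B) = cos(theta) + sin(theta)*B (the GA analogue of Euler's formula).
theta = 69 degrees = 1.204277 rad
cos(69 deg) = 0.3584
sin(69 deg) = 0.9336
exp(theta*B) = 0.3584 + 0.9336*B


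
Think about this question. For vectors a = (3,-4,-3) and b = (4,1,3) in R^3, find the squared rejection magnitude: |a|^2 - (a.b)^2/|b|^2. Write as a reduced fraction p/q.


|a|^2 = 3^2 + (-4)^2 + (-3)^2 = 34
|b|^2 = 4^2 + 1^2 + 3^2 = 26
a . b = 3*4 + (-4)*1 + (-3)*3 = -1
(a.b)^2 = (-1)^2 = 1
|rej|^2 = 34 - 1/26
= (884 - 1)/26
= 883/26
In lowest terms: 883/26


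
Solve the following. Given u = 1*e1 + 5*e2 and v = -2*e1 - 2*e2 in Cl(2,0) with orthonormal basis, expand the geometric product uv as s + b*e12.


Expand: (1*e1 + 5*e2)(-2*e1 - 2*e2)
= 1*(-2)*e1e1 + 1*(-2)*e1e2 + 5*(-2)*e2e1 + 5*(-2)*e2e2
Using e1^2 = e2^2 = 1, e2e1 = -e1e2:
Scalar part s = 1*(-2) + 5*(-2) = -2 + (-10) = -12
Bivector part b = 1*(-2) - 5*(-2) = -2 - (-10) = 8
uv = -12 + 8*e12


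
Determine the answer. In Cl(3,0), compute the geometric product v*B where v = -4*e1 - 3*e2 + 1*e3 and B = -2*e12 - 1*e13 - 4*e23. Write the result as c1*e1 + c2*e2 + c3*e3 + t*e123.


vB has grade-1 (vector) and grade-3 (trivector) parts: vB = (v _| B) + (v ^ B).
Vector part <vB>_1:
  e1: -v2*b12 - v3*b13 = -(-3)*(-2) - (1)*(-1) = -5
  e2: v1*b12 - v3*b23 = (-4)*(-2) - (1)*(-4) = 12
  e3: v1*b13 + v2*b23 = (-4)*(-1) + (-3)*(-4) = 16
Trivector part <vB>_3:
  e123: v1*b23 - v2*b13 + v3*b12 = (-4)*(-4) - (-3)*(-1) + (1)*(-2) = 11
vB = -5*e1 + 12*e2 + 16*e3 + 11*e123


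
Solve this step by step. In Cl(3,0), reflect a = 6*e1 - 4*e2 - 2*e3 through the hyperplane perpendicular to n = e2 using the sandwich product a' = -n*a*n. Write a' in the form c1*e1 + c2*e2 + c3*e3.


Reflection formula: a' = -n*a*n, with n = e2 (unit vector, n^2 = 1).
For reflection through hyperplane perp to e2:
The component along e2 flips sign, others stay.
a = (6, -4, -2)
a' = (6, 4, -2)
a' = 6*e1 + 4*e2 - 2*e3


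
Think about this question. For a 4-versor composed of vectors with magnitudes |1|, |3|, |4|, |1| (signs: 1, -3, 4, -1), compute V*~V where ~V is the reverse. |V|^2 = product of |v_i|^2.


Each vector v_i has |v_i|^2 = s_i^2
Squared scales: 1^2 = 1, (-3)^2 = 9, 4^2 = 16, (-1)^2 = 1
|V|^2 = 1 * 9 * 16 * 1
= 144


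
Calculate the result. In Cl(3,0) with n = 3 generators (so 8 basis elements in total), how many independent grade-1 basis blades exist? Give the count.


Number of grade-k basis blades in Cl(p,q) with n = p + q is C(n, k).
n = 3 + 0 = 3
C(3, 1) = 3! / (1! * 2!)
= 6 / (1 * 2)
= 3


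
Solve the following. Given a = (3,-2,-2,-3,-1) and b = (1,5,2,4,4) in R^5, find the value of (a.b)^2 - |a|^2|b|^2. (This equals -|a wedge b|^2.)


a . b = 3*1 + (-2)*5 + (-2)*2 + (-3)*4 + (-1)*4
= 3 + (-10) + (-4) + (-12) + (-4) = -27
|a|^2 = 3^2 + (-2)^2 + (-2)^2 + (-3)^2 + (-1)^2 = 27
|b|^2 = 1^2 + 5^2 + 2^2 + 4^2 + 4^2 = 62
(a.b)^2 = (-27)^2 = 729
|a|^2 * |b|^2 = 27 * 62 = 1674
Result = 729 - 1674 = -945


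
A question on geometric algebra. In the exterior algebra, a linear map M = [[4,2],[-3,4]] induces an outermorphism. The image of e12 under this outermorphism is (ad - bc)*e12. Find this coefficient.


The outermorphism of a linear map f sends e1^e2 to f(e1)^f(e2).
f(e1) = 4*e1 - 3*e2
f(e2) = 2*e1 + 4*e2
f(e1) ^ f(e2) = (4*e1 - 3*e2) ^ (2*e1 + 4*e2)
= 4*4*e12 + (-3)*2*e21
= (16 - (-6))*e12
= 22*e12
Coefficient = 22


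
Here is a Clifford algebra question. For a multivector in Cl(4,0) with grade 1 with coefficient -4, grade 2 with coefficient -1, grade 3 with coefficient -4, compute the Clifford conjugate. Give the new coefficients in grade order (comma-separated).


Clifford conjugate sign for grade k: (-1)^(k(k+1)/2)
Grade 1: (-1)^(1*2/2) = (-1)^1 = -1, coeff -4 -> 4
Grade 2: (-1)^(2*3/2) = (-1)^3 = -1, coeff -1 -> 1
Grade 3: (-1)^(3*4/2) = (-1)^6 = 1, coeff -4 -> -4
Conjugated coefficients: 4, 1, -4


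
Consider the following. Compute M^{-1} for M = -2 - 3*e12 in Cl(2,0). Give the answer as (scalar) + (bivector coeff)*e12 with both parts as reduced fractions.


M = -2 - 3*e12, where e12^2 = -1.
Since M commutes with its reverse ~M = a - b*e12, M * ~M = a^2 - b^2*e12^2 = a^2 + b^2.
So M^{-1} = ~M / (a^2 + b^2) = (a - b*e12)/(a^2 + b^2).
a^2 + b^2 = 4 + 9 = 13
Scalar part = -2/13 = -2/13
Bivector coeff = 3/13 = 3/13
M^{-1} = -2/13 + 3/13*e12


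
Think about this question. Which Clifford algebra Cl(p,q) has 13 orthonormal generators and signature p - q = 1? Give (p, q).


We need p + q = 13 and p - q = 1.
Adding: 2p = 13 + 1 = 14, so p = 7.
Then q = 13 - 7 = 6.
(p, q) = (7, 6)


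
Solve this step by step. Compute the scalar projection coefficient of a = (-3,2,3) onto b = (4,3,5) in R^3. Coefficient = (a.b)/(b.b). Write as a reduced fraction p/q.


Projection coefficient = (a . b) / (b . b)
a . b = (-3)*4 + 2*3 + 3*5
= -12 + 6 + 15 = 9
b . b = 4^2 + 3^2 + 5^2
= 16 + 9 + 25 = 50
Coefficient = 9/50
In lowest terms: 9/50


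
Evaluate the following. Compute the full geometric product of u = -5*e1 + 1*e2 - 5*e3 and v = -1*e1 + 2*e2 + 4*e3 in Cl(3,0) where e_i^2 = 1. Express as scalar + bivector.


In Cl(3,0): e_i^2 = 1, e_ie_j = -e_je_i for i != j.
Scalar part = u . v = (-5)*(-1) + 1*2 + (-5)*4
= 5 + 2 + (-20) = -13
e12 coeff = (-5)*2 - 1*(-1) = -10 - (-1) = -9
e13 coeff = (-5)*4 - (-5)*(-1) = -20 - 5 = -25
e23 coeff = 1*4 - (-5)*2 = 4 - (-10) = 14
uv = -13 - 9*e12 - 25*e13 + 14*e23


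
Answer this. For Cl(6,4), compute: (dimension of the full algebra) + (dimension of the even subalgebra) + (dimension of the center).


n = 6 + 4 = 10
Total dim = 2^10 = 1024
Even subalgebra dim = 2^9 = 512
n is even, so center dim = 1
Sum = 1024 + 512 + 1 = 1537


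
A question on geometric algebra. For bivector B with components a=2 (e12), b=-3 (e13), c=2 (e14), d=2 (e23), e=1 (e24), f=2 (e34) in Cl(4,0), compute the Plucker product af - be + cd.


Plucker relation: af - be + cd
a*f = 2*2 = 4
b*e = (-3)*1 = -3
c*d = 2*2 = 4
af - be + cd = 4 - (-3) + 4
= 11


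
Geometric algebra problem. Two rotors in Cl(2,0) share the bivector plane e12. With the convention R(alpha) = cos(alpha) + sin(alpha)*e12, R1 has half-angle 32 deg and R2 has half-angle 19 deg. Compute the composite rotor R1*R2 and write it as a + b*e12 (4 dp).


Same-plane rotors commute and their half-angles add:
R1*R2 = cos(a1 + a2) + sin(a1 + a2)*e12.
a1 + a2 = 32 + 19 = 51 deg
cos(51 deg) = 0.6293
sin(51 deg) = 0.7771
R1*R2 = 0.6293 + 0.7771*e12


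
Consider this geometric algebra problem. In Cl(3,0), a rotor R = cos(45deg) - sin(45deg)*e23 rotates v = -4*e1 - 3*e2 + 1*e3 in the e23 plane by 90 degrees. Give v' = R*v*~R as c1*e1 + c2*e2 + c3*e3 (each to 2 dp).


Rotor R = cos(45deg) - sin(45deg)*e23
Rotation angle theta = 2 * 45 = 90 degrees in the e23 plane (e2 -> e3).
The component perpendicular to the plane (e1) is invariant: v'_1 = v1 = -4.00
cos(90deg) = 0.0000, sin(90deg) = 1.0000
v'_2 = v2*cos(theta) - v3*sin(theta) = -3*0.0000 - 1*1.0000 = -1.00
v'_3 = v2*sin(theta) + v3*cos(theta) = -3*1.0000 + 1*0.0000 = -3.00
v' = -4.00*e1 - 1.00*e2 - 3.00*e3


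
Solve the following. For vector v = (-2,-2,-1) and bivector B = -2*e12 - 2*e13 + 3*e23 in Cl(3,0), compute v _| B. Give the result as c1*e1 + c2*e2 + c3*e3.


Left contraction v _| B = <vB>_1 (grade-1 part of the geometric product vB).
Using e1_|e12 = e2, e2_|e12 = -e1, e1_|e13 = e3, e3_|e13 = -e1, e2_|e23 = e3, e3_|e23 = -e2:
e1 coeff: -v2*b12 - v3*b13 = -(-2)*(-2) - (-1)*(-2) = -6
e2 coeff: v1*b12 - v3*b23 = (-2)*(-2) - (-1)*(3) = 7
e3 coeff: v1*b13 + v2*b23 = (-2)*(-2) + (-2)*(3) = -2
v _| B = -6*e1 + 7*e2 - 2*e3


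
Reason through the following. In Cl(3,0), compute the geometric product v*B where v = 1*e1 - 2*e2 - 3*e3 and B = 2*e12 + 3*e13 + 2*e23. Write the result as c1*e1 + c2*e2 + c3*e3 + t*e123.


vB has grade-1 (vector) and grade-3 (trivector) parts: vB = (v _| B) + (v ^ B).
Vector part <vB>_1:
  e1: -v2*b12 - v3*b13 = -(-2)*(2) - (-3)*(3) = 13
  e2: v1*b12 - v3*b23 = (1)*(2) - (-3)*(2) = 8
  e3: v1*b13 + v2*b23 = (1)*(3) + (-2)*(2) = -1
Trivector part <vB>_3:
  e123: v1*b23 - v2*b13 + v3*b12 = (1)*(2) - (-2)*(3) + (-3)*(2) = 2
vB = 13*e1 + 8*e2 - 1*e3 + 2*e123


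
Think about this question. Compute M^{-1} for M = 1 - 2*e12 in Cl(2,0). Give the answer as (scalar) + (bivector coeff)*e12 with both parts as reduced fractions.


M = 1 - 2*e12, where e12^2 = -1.
Since M commutes with its reverse ~M = a - b*e12, M * ~M = a^2 - b^2*e12^2 = a^2 + b^2.
So M^{-1} = ~M / (a^2 + b^2) = (a - b*e12)/(a^2 + b^2).
a^2 + b^2 = 1 + 4 = 5
Scalar part = 1/5 = 1/5
Bivector coeff = 2/5 = 2/5
M^{-1} = 1/5 + 2/5*e12


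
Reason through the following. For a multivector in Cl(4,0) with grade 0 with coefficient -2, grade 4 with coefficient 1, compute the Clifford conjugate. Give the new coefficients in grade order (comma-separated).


Clifford conjugate sign for grade k: (-1)^(k(k+1)/2)
Grade 0: (-1)^(0*1/2) = (-1)^0 = 1, coeff -2 -> -2
Grade 4: (-1)^(4*5/2) = (-1)^10 = 1, coeff 1 -> 1
Conjugated coefficients: -2, 1


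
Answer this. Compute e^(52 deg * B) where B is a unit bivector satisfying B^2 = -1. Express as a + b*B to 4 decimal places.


For a unit bivector B with B^2 = -1, the exponential series gives
e^(theta*B) = cos(theta) + sin(theta)*B (the GA analogue of Euler's formula).
theta = 52 degrees = 0.907571 rad
cos(52 deg) = 0.6157
sin(52 deg) = 0.7880
exp(theta*B) = 0.6157 + 0.7880*B


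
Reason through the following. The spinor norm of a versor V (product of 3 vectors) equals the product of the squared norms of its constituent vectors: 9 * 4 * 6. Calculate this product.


Spinor norm N(V) = |v1|^2 * |v2|^2 * ... * |v3|^2
= 9 * 4 * 6
Running product: 9, 36, 216
N(V) = 216


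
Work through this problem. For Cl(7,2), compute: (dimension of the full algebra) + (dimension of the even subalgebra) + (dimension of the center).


n = 7 + 2 = 9
Total dim = 2^9 = 512
Even subalgebra dim = 2^8 = 256
n is odd, so center dim = 2
Sum = 512 + 256 + 2 = 770


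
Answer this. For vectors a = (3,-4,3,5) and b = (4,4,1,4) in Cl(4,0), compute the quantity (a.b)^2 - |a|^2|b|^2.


a . b = 3*4 + (-4)*4 + 3*1 + 5*4
= 12 + (-16) + 3 + 20 = 19
|a|^2 = 3^2 + (-4)^2 + 3^2 + 5^2 = 59
|b|^2 = 4^2 + 4^2 + 1^2 + 4^2 = 49
(a.b)^2 = 19^2 = 361
|a|^2 * |b|^2 = 59 * 49 = 2891
Result = 361 - 2891 = -2530


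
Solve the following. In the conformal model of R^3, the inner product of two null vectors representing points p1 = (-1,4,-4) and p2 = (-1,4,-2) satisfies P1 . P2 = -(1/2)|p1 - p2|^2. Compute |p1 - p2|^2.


p1 - p2 = (0, 0, -2)
|p1 - p2|^2 = 0^2 + 0^2 + (-2)^2
= 0 + 0 + 4
= 4


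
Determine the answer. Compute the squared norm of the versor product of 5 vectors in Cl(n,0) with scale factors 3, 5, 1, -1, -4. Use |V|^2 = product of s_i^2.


Each vector v_i has |v_i|^2 = s_i^2
Squared scales: 3^2 = 9, 5^2 = 25, 1^2 = 1, (-1)^2 = 1, (-4)^2 = 16
|V|^2 = 9 * 25 * 1 * 1 * 16
= 3600


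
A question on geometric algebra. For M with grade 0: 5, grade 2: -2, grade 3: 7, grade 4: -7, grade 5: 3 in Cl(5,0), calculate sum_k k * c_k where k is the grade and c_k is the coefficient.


Grade-weighted sum = sum of grade_k * coefficient_k
0*5 = 0
2*(-2) = -4
3*7 = 21
4*(-7) = -28
5*3 = 15
Total = 0 + (-4) + 21 + (-28) + 15 = 4


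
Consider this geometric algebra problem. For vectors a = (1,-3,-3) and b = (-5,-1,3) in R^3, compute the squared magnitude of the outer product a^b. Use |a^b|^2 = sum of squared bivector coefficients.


a wedge b = (a1*b2 - a2*b1)*e12 + (a1*b3 - a3*b1)*e13 + (a2*b3 - a3*b2)*e23
e12 coeff: 1*(-1) - (-3)*(-5) = -1 - 15 = -16
e13 coeff: 1*3 - (-3)*(-5) = 3 - 15 = -12
e23 coeff: (-3)*3 - (-3)*(-1) = -9 - 3 = -12
|a wedge b|^2 = (-16)^2 + (-12)^2 + (-12)^2
= 256 + 144 + 144
= 544


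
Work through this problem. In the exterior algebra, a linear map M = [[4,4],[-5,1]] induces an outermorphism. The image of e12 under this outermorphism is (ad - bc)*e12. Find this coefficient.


The outermorphism of a linear map f sends e1^e2 to f(e1)^f(e2).
f(e1) = 4*e1 - 5*e2
f(e2) = 4*e1 + 1*e2
f(e1) ^ f(e2) = (4*e1 - 5*e2) ^ (4*e1 + 1*e2)
= 4*1*e12 + (-5)*4*e21
= (4 - (-20))*e12
= 24*e12
Coefficient = 24


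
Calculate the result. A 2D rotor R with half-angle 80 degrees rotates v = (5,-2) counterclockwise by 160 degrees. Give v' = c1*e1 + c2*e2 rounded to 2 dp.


Rotor R = cos(80deg) - sin(80deg)*e12
Rotation angle theta = 2 * 80 = 160 degrees
v' = R*v*~R rotates v by theta.
cos(160deg) = -0.9397, sin(160deg) = 0.3420
v'_1 = 5*cos(160deg) - (-2)*sin(160deg)
= 5*(-0.9397) - (-2)*0.3420
= -4.01
v'_2 = 5*sin(160deg) + (-2)*cos(160deg)
= 5*0.3420 + (-2)*(-0.9397)
= 3.59
v' = -4.01*e1 + 3.59*e2


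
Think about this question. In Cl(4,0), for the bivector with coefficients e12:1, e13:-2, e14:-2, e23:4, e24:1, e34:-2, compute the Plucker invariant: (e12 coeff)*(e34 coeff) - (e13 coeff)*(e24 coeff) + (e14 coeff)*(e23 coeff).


Plucker relation: af - be + cd
a*f = 1*(-2) = -2
b*e = (-2)*1 = -2
c*d = (-2)*4 = -8
af - be + cd = -2 - (-2) + (-8)
= -8


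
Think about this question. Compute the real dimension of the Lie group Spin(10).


Spin(n) double-covers SO(n); both have Lie algebra so(n) of dimension n(n-1)/2.
n = 10
n(n-1) = 10 * 9 = 90
dim Spin(10) = 90/2 = 45


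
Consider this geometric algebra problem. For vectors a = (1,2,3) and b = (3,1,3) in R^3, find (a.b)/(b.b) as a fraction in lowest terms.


Projection coefficient = (a . b) / (b . b)
a . b = 1*3 + 2*1 + 3*3
= 3 + 2 + 9 = 14
b . b = 3^2 + 1^2 + 3^2
= 9 + 1 + 9 = 19
Coefficient = 14/19
In lowest terms: 14/19


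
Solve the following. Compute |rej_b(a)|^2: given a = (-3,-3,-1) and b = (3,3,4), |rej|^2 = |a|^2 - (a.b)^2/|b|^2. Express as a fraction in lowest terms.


|a|^2 = (-3)^2 + (-3)^2 + (-1)^2 = 19
|b|^2 = 3^2 + 3^2 + 4^2 = 34
a . b = (-3)*3 + (-3)*3 + (-1)*4 = -22
(a.b)^2 = (-22)^2 = 484
|rej|^2 = 19 - 484/34
= (646 - 484)/34
= 162/34
In lowest terms: 81/17


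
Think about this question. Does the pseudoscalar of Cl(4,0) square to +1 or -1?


The pseudoscalar I = e1...e_n (product of all n generators) of Cl(p,q) satisfies I^2 = (-1)^(q + n(n-1)/2).
p = 4, q = 0, n = p + q = 4
n(n-1)/2 = 4 * 3 / 2 = 6
Exponent = q + n(n-1)/2 = 0 + 6 = 6
I^2 = (-1)^6 = +1


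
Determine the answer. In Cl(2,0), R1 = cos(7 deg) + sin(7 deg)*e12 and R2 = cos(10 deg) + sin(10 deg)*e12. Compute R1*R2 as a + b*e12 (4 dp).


Same-plane rotors commute and their half-angles add:
R1*R2 = cos(a1 + a2) + sin(a1 + a2)*e12.
a1 + a2 = 7 + 10 = 17 deg
cos(17 deg) = 0.9563
sin(17 deg) = 0.2924
R1*R2 = 0.9563 + 0.2924*e12


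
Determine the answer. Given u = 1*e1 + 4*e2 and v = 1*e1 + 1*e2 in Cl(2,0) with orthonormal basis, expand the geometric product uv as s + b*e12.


Expand: (1*e1 + 4*e2)(1*e1 + 1*e2)
= 1*1*e1e1 + 1*1*e1e2 + 4*1*e2e1 + 4*1*e2e2
Using e1^2 = e2^2 = 1, e2e1 = -e1e2:
Scalar part s = 1*1 + 4*1 = 1 + 4 = 5
Bivector part b = 1*1 - 4*1 = 1 - 4 = -3
uv = 5 - 3*e12


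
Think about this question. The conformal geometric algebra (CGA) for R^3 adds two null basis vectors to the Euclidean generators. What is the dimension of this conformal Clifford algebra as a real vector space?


The conformal model of R^3 uses Cl(4,1): the 3 Euclidean generators plus two extra orthogonal generators e+ (e+^2 = +1) and e- (e-^2 = -1), from which the null vectors e0, einf are built.
Number of generators m = 3 + 2 = 5.
dim Cl(p,q) = 2^m = 2^5 = 32


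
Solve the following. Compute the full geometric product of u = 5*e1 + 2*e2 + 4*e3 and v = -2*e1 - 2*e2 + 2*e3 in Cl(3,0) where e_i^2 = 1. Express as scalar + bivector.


In Cl(3,0): e_i^2 = 1, e_ie_j = -e_je_i for i != j.
Scalar part = u . v = 5*(-2) + 2*(-2) + 4*2
= -10 + (-4) + 8 = -6
e12 coeff = 5*(-2) - 2*(-2) = -10 - (-4) = -6
e13 coeff = 5*2 - 4*(-2) = 10 - (-8) = 18
e23 coeff = 2*2 - 4*(-2) = 4 - (-8) = 12
uv = -6 - 6*e12 + 18*e13 + 12*e23


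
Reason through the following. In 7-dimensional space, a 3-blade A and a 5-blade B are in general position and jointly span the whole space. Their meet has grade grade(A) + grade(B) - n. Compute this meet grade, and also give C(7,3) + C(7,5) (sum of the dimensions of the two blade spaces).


Meet grade = grade(A) + grade(B) - n
= 3 + 5 - 7 = 1
C(7,3) = 35
C(7,5) = 21
dim_A + dim_B = 35 + 21 = 56


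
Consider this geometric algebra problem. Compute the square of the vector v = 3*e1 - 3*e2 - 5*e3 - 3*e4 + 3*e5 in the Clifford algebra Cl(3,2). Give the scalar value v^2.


v^2 = sum of c_i^2 * e_i^2
Positive signature terms (e_i^2 = +1): 3^2 + (-3)^2 + (-5)^2 = 43
Negative signature terms (e_j^2 = -1): (-3)^2 + 3^2 = 18
v^2 = 43 - 18 = 25


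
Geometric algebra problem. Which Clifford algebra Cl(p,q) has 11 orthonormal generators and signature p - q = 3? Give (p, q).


We need p + q = 11 and p - q = 3.
Adding: 2p = 11 + 3 = 14, so p = 7.
Then q = 11 - 7 = 4.
(p, q) = (7, 4)


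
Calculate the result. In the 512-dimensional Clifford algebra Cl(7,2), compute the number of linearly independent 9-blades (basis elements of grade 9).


Number of grade-k basis blades in Cl(p,q) with n = p + q is C(n, k).
n = 7 + 2 = 9
C(9, 9) = 9! / (9! * 0!)
= 362880 / (362880 * 1)
= 1


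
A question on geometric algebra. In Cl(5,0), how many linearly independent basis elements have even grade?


Even subalgebra dimension = 2^(n-1)
n = 5 + 0 = 5
2^(5 - 1) = 2^4 = 16
Verification: sum of C(5,k) for even k = 1 + 10 + 5 = 16
Result = 16


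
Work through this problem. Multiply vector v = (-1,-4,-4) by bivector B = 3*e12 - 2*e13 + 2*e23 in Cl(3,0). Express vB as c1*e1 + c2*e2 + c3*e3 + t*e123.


vB has grade-1 (vector) and grade-3 (trivector) parts: vB = (v _| B) + (v ^ B).
Vector part <vB>_1:
  e1: -v2*b12 - v3*b13 = -(-4)*(3) - (-4)*(-2) = 4
  e2: v1*b12 - v3*b23 = (-1)*(3) - (-4)*(2) = 5
  e3: v1*b13 + v2*b23 = (-1)*(-2) + (-4)*(2) = -6
Trivector part <vB>_3:
  e123: v1*b23 - v2*b13 + v3*b12 = (-1)*(2) - (-4)*(-2) + (-4)*(3) = -22
vB = 4*e1 + 5*e2 - 6*e3 - 22*e123


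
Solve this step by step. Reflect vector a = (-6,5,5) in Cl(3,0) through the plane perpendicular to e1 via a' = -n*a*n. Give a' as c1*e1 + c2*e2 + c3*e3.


Reflection formula: a' = -n*a*n, with n = e1 (unit vector, n^2 = 1).
For reflection through hyperplane perp to e1:
The component along e1 flips sign, others stay.
a = (-6, 5, 5)
a' = (6, 5, 5)
a' = 6*e1 + 5*e2 + 5*e3


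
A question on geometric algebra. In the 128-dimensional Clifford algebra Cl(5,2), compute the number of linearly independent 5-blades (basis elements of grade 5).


Number of grade-k basis blades in Cl(p,q) with n = p + q is C(n, k).
n = 5 + 2 = 7
C(7, 5) = 7! / (5! * 2!)
= 5040 / (120 * 2)
= 21


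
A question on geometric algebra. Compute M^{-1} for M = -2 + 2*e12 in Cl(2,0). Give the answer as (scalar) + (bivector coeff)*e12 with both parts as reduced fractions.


M = -2 + 2*e12, where e12^2 = -1.
Since M commutes with its reverse ~M = a - b*e12, M * ~M = a^2 - b^2*e12^2 = a^2 + b^2.
So M^{-1} = ~M / (a^2 + b^2) = (a - b*e12)/(a^2 + b^2).
a^2 + b^2 = 4 + 4 = 8
Scalar part = -2/8 = -1/4
Bivector coeff = -2/8 = -1/4
M^{-1} = -1/4 - 1/4*e12


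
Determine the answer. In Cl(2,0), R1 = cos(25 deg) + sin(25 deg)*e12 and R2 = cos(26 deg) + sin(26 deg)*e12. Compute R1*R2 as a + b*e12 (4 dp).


Same-plane rotors commute and their half-angles add:
R1*R2 = cos(a1 + a2) + sin(a1 + a2)*e12.
a1 + a2 = 25 + 26 = 51 deg
cos(51 deg) = 0.6293
sin(51 deg) = 0.7771
R1*R2 = 0.6293 + 0.7771*e12


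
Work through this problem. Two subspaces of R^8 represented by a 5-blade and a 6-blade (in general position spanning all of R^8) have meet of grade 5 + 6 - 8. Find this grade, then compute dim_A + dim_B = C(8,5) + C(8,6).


Meet grade = grade(A) + grade(B) - n
= 5 + 6 - 8 = 3
C(8,5) = 56
C(8,6) = 28
dim_A + dim_B = 56 + 28 = 84


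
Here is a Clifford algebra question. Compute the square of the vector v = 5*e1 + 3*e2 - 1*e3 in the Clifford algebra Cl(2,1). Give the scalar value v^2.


v^2 = sum of c_i^2 * e_i^2
Positive signature terms (e_i^2 = +1): 5^2 + 3^2 = 34
Negative signature terms (e_j^2 = -1): (-1)^2 = 1
v^2 = 34 - 1 = 33


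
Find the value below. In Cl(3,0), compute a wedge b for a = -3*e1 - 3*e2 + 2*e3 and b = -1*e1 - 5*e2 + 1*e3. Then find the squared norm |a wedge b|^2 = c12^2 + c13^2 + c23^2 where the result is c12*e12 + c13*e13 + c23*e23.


a wedge b = (a1*b2 - a2*b1)*e12 + (a1*b3 - a3*b1)*e13 + (a2*b3 - a3*b2)*e23
e12 coeff: (-3)*(-5) - (-3)*(-1) = 15 - 3 = 12
e13 coeff: (-3)*1 - 2*(-1) = -3 - (-2) = -1
e23 coeff: (-3)*1 - 2*(-5) = -3 - (-10) = 7
|a wedge b|^2 = 12^2 + (-1)^2 + 7^2
= 144 + 1 + 49
= 194


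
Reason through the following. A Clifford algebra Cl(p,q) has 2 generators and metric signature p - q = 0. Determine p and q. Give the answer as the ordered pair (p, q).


We need p + q = 2 and p - q = 0.
Adding: 2p = 2 + 0 = 2, so p = 1.
Then q = 2 - 1 = 1.
(p, q) = (1, 1)


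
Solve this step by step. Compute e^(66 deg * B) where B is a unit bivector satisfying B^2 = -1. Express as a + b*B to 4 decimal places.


For a unit bivector B with B^2 = -1, the exponential series gives
e^(theta*B) = cos(theta) + sin(theta)*B (the GA analogue of Euler's formula).
theta = 66 degrees = 1.151917 rad
cos(66 deg) = 0.4067
sin(66 deg) = 0.9135
exp(theta*B) = 0.4067 + 0.9135*B


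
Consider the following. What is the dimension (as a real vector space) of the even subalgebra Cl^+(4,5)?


Even subalgebra dimension = 2^(n-1)
n = 4 + 5 = 9
2^(9 - 1) = 2^8 = 256
Verification: sum of C(9,k) for even k = 1 + 36 + 126 + 84 + 9 = 256
Result = 256


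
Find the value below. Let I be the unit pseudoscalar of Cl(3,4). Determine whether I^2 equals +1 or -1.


The pseudoscalar I = e1...e_n (product of all n generators) of Cl(p,q) satisfies I^2 = (-1)^(q + n(n-1)/2).
p = 3, q = 4, n = p + q = 7
n(n-1)/2 = 7 * 6 / 2 = 21
Exponent = q + n(n-1)/2 = 4 + 21 = 25
I^2 = (-1)^25 = -1


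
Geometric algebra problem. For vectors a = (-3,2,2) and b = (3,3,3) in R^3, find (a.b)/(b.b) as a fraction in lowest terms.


Projection coefficient = (a . b) / (b . b)
a . b = (-3)*3 + 2*3 + 2*3
= -9 + 6 + 6 = 3
b . b = 3^2 + 3^2 + 3^2
= 9 + 9 + 9 = 27
Coefficient = 3/27
In lowest terms: 1/9


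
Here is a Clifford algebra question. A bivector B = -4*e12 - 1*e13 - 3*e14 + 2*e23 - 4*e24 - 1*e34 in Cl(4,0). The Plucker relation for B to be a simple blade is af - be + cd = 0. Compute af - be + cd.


Plucker relation: af - be + cd
a*f = (-4)*(-1) = 4
b*e = (-1)*(-4) = 4
c*d = (-3)*2 = -6
af - be + cd = 4 - 4 + (-6)
= -6


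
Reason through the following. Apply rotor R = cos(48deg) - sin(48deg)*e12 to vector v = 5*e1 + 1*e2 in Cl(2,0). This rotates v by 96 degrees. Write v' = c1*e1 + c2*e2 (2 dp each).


Rotor R = cos(48deg) - sin(48deg)*e12
Rotation angle theta = 2 * 48 = 96 degrees
v' = R*v*~R rotates v by theta.
cos(96deg) = -0.1045, sin(96deg) = 0.9945
v'_1 = 5*cos(96deg) - 1*sin(96deg)
= 5*(-0.1045) - 1*0.9945
= -1.52
v'_2 = 5*sin(96deg) + 1*cos(96deg)
= 5*0.9945 + 1*(-0.1045)
= 4.87
v' = -1.52*e1 + 4.87*e2


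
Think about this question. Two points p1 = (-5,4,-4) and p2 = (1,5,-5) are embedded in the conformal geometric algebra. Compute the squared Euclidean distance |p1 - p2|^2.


p1 - p2 = (-6, -1, 1)
|p1 - p2|^2 = (-6)^2 + (-1)^2 + 1^2
= 36 + 1 + 1
= 38


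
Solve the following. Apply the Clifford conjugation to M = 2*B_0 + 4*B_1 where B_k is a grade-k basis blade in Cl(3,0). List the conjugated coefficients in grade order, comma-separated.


Clifford conjugate sign for grade k: (-1)^(k(k+1)/2)
Grade 0: (-1)^(0*1/2) = (-1)^0 = 1, coeff 2 -> 2
Grade 1: (-1)^(1*2/2) = (-1)^1 = -1, coeff 4 -> -4
Conjugated coefficients: 2, -4


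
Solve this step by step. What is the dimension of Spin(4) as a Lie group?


Spin(n) double-covers SO(n); both have Lie algebra so(n) of dimension n(n-1)/2.
n = 4
n(n-1) = 4 * 3 = 12
dim Spin(4) = 12/2 = 6


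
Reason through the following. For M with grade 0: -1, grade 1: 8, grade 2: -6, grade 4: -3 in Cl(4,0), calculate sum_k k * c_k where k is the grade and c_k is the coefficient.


Grade-weighted sum = sum of grade_k * coefficient_k
0*(-1) = 0
1*8 = 8
2*(-6) = -12
4*(-3) = -12
Total = 0 + 8 + (-12) + (-12) = -16


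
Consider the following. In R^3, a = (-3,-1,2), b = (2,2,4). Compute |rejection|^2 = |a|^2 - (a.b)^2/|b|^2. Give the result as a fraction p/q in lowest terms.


|a|^2 = (-3)^2 + (-1)^2 + 2^2 = 14
|b|^2 = 2^2 + 2^2 + 4^2 = 24
a . b = (-3)*2 + (-1)*2 + 2*4 = 0
(a.b)^2 = 0^2 = 0
|rej|^2 = 14 - 0/24
= (336 - 0)/24
= 336/24
In lowest terms: 14/1


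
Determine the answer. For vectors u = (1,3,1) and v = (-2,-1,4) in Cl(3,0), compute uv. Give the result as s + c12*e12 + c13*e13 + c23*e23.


In Cl(3,0): e_i^2 = 1, e_ie_j = -e_je_i for i != j.
Scalar part = u . v = 1*(-2) + 3*(-1) + 1*4
= -2 + (-3) + 4 = -1
e12 coeff = 1*(-1) - 3*(-2) = -1 - (-6) = 5
e13 coeff = 1*4 - 1*(-2) = 4 - (-2) = 6
e23 coeff = 3*4 - 1*(-1) = 12 - (-1) = 13
uv = -1 + 5*e12 + 6*e13 + 13*e23


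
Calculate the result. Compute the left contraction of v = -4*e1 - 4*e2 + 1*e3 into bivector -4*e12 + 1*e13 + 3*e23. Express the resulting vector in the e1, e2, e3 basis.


Left contraction v _| B = <vB>_1 (grade-1 part of the geometric product vB).
Using e1_|e12 = e2, e2_|e12 = -e1, e1_|e13 = e3, e3_|e13 = -e1, e2_|e23 = e3, e3_|e23 = -e2:
e1 coeff: -v2*b12 - v3*b13 = -(-4)*(-4) - (1)*(1) = -17
e2 coeff: v1*b12 - v3*b23 = (-4)*(-4) - (1)*(3) = 13
e3 coeff: v1*b13 + v2*b23 = (-4)*(1) + (-4)*(3) = -16
v _| B = -17*e1 + 13*e2 - 16*e3


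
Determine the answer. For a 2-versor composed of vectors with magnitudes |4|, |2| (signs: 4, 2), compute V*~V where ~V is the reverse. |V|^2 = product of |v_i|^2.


Each vector v_i has |v_i|^2 = s_i^2
Squared scales: 4^2 = 16, 2^2 = 4
|V|^2 = 16 * 4
= 64


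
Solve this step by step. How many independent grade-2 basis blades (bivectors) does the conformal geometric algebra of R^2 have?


The conformal model of R^2 uses Cl(3,1) with m = 2 + 2 = 4 generators.
Number of grade-2 blades = C(m, 2) = C(4, 2)
= 4*3/2 = 6


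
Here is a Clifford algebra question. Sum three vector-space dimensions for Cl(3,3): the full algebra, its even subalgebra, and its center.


n = 3 + 3 = 6
Total dim = 2^6 = 64
Even subalgebra dim = 2^5 = 32
n is even, so center dim = 1
Sum = 64 + 32 + 1 = 97


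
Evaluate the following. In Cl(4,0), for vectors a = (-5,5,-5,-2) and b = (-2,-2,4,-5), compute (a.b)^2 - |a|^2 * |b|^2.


a . b = (-5)*(-2) + 5*(-2) + (-5)*4 + (-2)*(-5)
= 10 + (-10) + (-20) + 10 = -10
|a|^2 = (-5)^2 + 5^2 + (-5)^2 + (-2)^2 = 79
|b|^2 = (-2)^2 + (-2)^2 + 4^2 + (-5)^2 = 49
(a.b)^2 = (-10)^2 = 100
|a|^2 * |b|^2 = 79 * 49 = 3871
Result = 100 - 3871 = -3771


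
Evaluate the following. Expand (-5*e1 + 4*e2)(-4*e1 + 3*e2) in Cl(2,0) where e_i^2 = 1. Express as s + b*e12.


Expand: (-5*e1 + 4*e2)(-4*e1 + 3*e2)
= (-5)*(-4)*e1e1 + (-5)*3*e1e2 + 4*(-4)*e2e1 + 4*3*e2e2
Using e1^2 = e2^2 = 1, e2e1 = -e1e2:
Scalar part s = (-5)*(-4) + 4*3 = 20 + 12 = 32
Bivector part b = (-5)*3 - 4*(-4) = -15 - (-16) = 1
uv = 32 + 1*e12


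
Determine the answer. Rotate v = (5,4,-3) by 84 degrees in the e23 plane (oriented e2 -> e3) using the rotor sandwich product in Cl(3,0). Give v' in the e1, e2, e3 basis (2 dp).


Rotor R = cos(42deg) - sin(42deg)*e23
Rotation angle theta = 2 * 42 = 84 degrees in the e23 plane (e2 -> e3).
The component perpendicular to the plane (e1) is invariant: v'_1 = v1 = 5.00
cos(84deg) = 0.1045, sin(84deg) = 0.9945
v'_2 = v2*cos(theta) - v3*sin(theta) = 4*0.1045 - (-3)*0.9945 = 3.40
v'_3 = v2*sin(theta) + v3*cos(theta) = 4*0.9945 + (-3)*0.1045 = 3.66
v' = 5.00*e1 + 3.40*e2 + 3.66*e3


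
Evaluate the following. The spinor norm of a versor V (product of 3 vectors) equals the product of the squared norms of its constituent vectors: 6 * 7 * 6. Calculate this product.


Spinor norm N(V) = |v1|^2 * |v2|^2 * ... * |v3|^2
= 6 * 7 * 6
Running product: 6, 42, 252
N(V) = 252


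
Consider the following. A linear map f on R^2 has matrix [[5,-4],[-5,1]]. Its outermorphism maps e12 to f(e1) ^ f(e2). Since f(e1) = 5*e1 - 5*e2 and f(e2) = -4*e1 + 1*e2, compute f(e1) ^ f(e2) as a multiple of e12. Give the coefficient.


The outermorphism of a linear map f sends e1^e2 to f(e1)^f(e2).
f(e1) = 5*e1 - 5*e2
f(e2) = -4*e1 + 1*e2
f(e1) ^ f(e2) = (5*e1 - 5*e2) ^ (-4*e1 + 1*e2)
= 5*1*e12 + (-5)*(-4)*e21
= (5 - 20)*e12
= -15*e12
Coefficient = -15


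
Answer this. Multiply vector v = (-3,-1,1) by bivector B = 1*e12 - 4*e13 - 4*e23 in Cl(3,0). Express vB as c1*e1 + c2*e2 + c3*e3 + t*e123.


vB has grade-1 (vector) and grade-3 (trivector) parts: vB = (v _| B) + (v ^ B).
Vector part <vB>_1:
  e1: -v2*b12 - v3*b13 = -(-1)*(1) - (1)*(-4) = 5
  e2: v1*b12 - v3*b23 = (-3)*(1) - (1)*(-4) = 1
  e3: v1*b13 + v2*b23 = (-3)*(-4) + (-1)*(-4) = 16
Trivector part <vB>_3:
  e123: v1*b23 - v2*b13 + v3*b12 = (-3)*(-4) - (-1)*(-4) + (1)*(1) = 9
vB = 5*e1 + 1*e2 + 16*e3 + 9*e123
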